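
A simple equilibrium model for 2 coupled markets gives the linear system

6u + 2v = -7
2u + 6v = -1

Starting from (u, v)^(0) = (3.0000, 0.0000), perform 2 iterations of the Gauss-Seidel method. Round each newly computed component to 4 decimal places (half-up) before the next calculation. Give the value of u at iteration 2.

-1.2407

Iteration 1:
  u = (-7 - (2)·0.0000) / (6) = -1.1667
  v = (-1 - (2)·-1.1667) / (6) = 0.2222
Iteration 2:
  u = (-7 - (2)·0.2222) / (6) = -1.2407
  v = (-1 - (2)·-1.2407) / (6) = 0.2469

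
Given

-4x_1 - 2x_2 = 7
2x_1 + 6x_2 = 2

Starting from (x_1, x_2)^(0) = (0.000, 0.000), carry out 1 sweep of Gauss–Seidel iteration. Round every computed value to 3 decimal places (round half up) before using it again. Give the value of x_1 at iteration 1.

-1.750

Iteration 1:
  x_1 = (7 - (-2)·0.000) / (-4) = -1.750
  x_2 = (2 - (2)·-1.750) / (6) = 0.917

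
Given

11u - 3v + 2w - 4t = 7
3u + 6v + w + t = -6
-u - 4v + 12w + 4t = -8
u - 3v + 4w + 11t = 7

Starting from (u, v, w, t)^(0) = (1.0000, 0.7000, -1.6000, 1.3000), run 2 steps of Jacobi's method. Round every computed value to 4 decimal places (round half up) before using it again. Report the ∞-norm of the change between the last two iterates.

Iteration 1:
  u = (7 - (-3)·0.7000 - (2)·-1.6000 - (-4)·1.3000) / (11) = 1.5909
  v = (-6 - (3)·1.0000 - (1)·-1.6000 - (1)·1.3000) / (6) = -1.4500
  w = (-8 - (-1)·1.0000 - (-4)·0.7000 - (4)·1.3000) / (12) = -0.7833
  t = (7 - (1)·1.0000 - (-3)·0.7000 - (4)·-1.6000) / (11) = 1.3182
Iteration 2:
  u = (7 - (-3)·-1.4500 - (2)·-0.7833 - (-4)·1.3182) / (11) = 0.8627
  v = (-6 - (3)·1.5909 - (1)·-0.7833 - (1)·1.3182) / (6) = -1.8846
  w = (-8 - (-1)·1.5909 - (-4)·-1.4500 - (4)·1.3182) / (12) = -1.4568
  t = (7 - (1)·1.5909 - (-3)·-1.4500 - (4)·-0.7833) / (11) = 0.3811
Change: (-0.7282, -0.4346, -0.6735, -0.9371) → max |·| = 0.9371

0.9371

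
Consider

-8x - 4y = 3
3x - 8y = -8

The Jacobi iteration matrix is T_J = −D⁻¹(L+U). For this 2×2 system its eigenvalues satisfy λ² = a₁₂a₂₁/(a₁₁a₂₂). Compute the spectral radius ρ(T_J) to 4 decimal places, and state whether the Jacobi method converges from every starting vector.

0.4330

a₁₂a₂₁/(a₁₁a₂₂) = (-4)·(3) / ((-8)·(-8)) = -0.187500
ρ = √|-0.187500| = √0.187500 = 0.4330
ρ < 1, so Jacobi converges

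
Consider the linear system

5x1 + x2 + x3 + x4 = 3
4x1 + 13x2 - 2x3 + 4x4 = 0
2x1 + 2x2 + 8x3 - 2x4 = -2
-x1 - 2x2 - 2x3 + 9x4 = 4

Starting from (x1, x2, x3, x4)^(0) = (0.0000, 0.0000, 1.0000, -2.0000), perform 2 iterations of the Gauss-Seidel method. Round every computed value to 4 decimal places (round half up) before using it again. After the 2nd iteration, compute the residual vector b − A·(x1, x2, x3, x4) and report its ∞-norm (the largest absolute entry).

1.9696

Iteration 1:
  x1 = (3 - (1)·0.0000 - (1)·1.0000 - (1)·-2.0000) / (5) = 0.8000
  x2 = (0 - (4)·0.8000 - (-2)·1.0000 - (4)·-2.0000) / (13) = 0.5231
  x3 = (-2 - (2)·0.8000 - (2)·0.5231 - (-2)·-2.0000) / (8) = -1.0808
  x4 = (4 - (-1)·0.8000 - (-2)·0.5231 - (-2)·-1.0808) / (9) = 0.4094
Iteration 2:
  x1 = (3 - (1)·0.5231 - (1)·-1.0808 - (1)·0.4094) / (5) = 0.6297
  x2 = (0 - (4)·0.6297 - (-2)·-1.0808 - (4)·0.4094) / (13) = -0.4860
  x3 = (-2 - (2)·0.6297 - (2)·-0.4860 - (-2)·0.4094) / (8) = -0.1836
  x4 = (4 - (-1)·0.6297 - (-2)·-0.4860 - (-2)·-0.1836) / (9) = 0.3656
Residual b − A·x = (0.1555, 1.9696, -0.0874, 0.0001); ∞-norm = 1.9696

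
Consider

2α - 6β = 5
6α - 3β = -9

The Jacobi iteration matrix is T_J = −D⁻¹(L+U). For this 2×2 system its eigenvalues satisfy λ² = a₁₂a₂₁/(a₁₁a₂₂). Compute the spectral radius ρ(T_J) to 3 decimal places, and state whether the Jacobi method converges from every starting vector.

2.449

a₁₂a₂₁/(a₁₁a₂₂) = (-6)·(6) / ((2)·(-3)) = 6.000000
ρ = √|6.000000| = √6.000000 = 2.449
ρ > 1, so Jacobi diverges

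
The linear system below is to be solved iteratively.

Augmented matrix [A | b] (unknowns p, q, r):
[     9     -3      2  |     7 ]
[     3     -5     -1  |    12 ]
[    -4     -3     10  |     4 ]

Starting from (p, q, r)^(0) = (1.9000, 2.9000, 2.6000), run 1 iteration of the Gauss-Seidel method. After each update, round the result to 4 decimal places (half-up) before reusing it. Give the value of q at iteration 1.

-2.2200

Iteration 1:
  p = (7 - (-3)·2.9000 - (2)·2.6000) / (9) = 1.1667
  q = (12 - (3)·1.1667 - (-1)·2.6000) / (-5) = -2.2200
  r = (4 - (-4)·1.1667 - (-3)·-2.2200) / (10) = 0.2007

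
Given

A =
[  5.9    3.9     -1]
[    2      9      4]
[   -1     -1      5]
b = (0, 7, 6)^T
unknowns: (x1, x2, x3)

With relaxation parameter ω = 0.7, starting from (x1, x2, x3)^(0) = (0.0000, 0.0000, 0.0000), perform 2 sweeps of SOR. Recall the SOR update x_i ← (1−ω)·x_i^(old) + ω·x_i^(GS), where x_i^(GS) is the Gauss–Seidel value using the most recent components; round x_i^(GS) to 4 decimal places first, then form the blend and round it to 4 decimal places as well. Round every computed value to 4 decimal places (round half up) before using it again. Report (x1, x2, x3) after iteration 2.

(-0.1432, 0.4450, 1.1571)

Iteration 1:
  x1: GS value = (0 - (3.9)·0.0000 - (-1)·0.0000) / (5.9) = 0.0000;  x1 ← (1−ω)·0.0000 + ω·0.0000 = 0.0000
  x2: GS value = (7 - (2)·0.0000 - (4)·0.0000) / (9) = 0.7778;  x2 ← (1−ω)·0.0000 + ω·0.7778 = 0.5445
  x3: GS value = (6 - (-1)·0.0000 - (-1)·0.5445) / (5) = 1.3089;  x3 ← (1−ω)·0.0000 + ω·1.3089 = 0.9162
Iteration 2:
  x1: GS value = (0 - (3.9)·0.5445 - (-1)·0.9162) / (5.9) = -0.2046;  x1 ← (1−ω)·0.0000 + ω·-0.2046 = -0.1432
  x2: GS value = (7 - (2)·-0.1432 - (4)·0.9162) / (9) = 0.4024;  x2 ← (1−ω)·0.5445 + ω·0.4024 = 0.4450
  x3: GS value = (6 - (-1)·-0.1432 - (-1)·0.4450) / (5) = 1.2604;  x3 ← (1−ω)·0.9162 + ω·1.2604 = 1.1571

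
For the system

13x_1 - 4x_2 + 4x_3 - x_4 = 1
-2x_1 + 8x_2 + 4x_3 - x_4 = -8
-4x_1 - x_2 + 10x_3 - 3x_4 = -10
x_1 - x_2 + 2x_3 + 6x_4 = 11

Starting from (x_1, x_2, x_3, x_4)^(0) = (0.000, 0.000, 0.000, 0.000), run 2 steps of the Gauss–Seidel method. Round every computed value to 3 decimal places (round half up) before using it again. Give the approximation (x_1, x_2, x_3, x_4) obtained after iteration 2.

(0.258, -0.150, -0.308, 1.868)

Iteration 1:
  x_1 = (1 - (-4)·0.000 - (4)·0.000 - (-1)·0.000) / (13) = 0.077
  x_2 = (-8 - (-2)·0.077 - (4)·0.000 - (-1)·0.000) / (8) = -0.981
  x_3 = (-10 - (-4)·0.077 - (-1)·-0.981 - (-3)·0.000) / (10) = -1.067
  x_4 = (11 - (1)·0.077 - (-1)·-0.981 - (2)·-1.067) / (6) = 2.013
Iteration 2:
  x_1 = (1 - (-4)·-0.981 - (4)·-1.067 - (-1)·2.013) / (13) = 0.258
  x_2 = (-8 - (-2)·0.258 - (4)·-1.067 - (-1)·2.013) / (8) = -0.150
  x_3 = (-10 - (-4)·0.258 - (-1)·-0.150 - (-3)·2.013) / (10) = -0.308
  x_4 = (11 - (1)·0.258 - (-1)·-0.150 - (2)·-0.308) / (6) = 1.868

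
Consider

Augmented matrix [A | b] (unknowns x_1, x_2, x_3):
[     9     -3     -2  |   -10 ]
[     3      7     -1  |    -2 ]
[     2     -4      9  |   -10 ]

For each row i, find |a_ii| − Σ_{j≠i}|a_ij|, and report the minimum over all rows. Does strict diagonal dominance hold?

row 1: |9| − (3+2) = 4
row 2: |7| − (3+1) = 3
row 3: |9| − (2+4) = 3
minimum over rows = 3 → strictly diagonally dominant (convergence guaranteed)

3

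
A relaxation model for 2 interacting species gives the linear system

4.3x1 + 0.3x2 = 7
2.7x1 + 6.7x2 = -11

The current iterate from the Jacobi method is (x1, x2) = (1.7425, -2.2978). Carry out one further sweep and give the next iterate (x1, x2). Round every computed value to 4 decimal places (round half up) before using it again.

(1.7882, -2.3440)

One sweep:
  x1 = (7 - (0.3)·-2.2978) / (4.3) = 1.7882
  x2 = (-11 - (2.7)·1.7425) / (6.7) = -2.3440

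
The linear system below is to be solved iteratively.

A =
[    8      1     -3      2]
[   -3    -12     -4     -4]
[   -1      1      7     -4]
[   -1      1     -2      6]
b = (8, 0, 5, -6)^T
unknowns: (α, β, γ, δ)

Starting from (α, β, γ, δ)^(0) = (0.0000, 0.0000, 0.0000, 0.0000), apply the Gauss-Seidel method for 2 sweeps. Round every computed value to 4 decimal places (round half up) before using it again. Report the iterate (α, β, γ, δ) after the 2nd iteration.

Iteration 1:
  α = (8 - (1)·0.0000 - (-3)·0.0000 - (2)·0.0000) / (8) = 1.0000
  β = (0 - (-3)·1.0000 - (-4)·0.0000 - (-4)·0.0000) / (-12) = -0.2500
  γ = (5 - (-1)·1.0000 - (1)·-0.2500 - (-4)·0.0000) / (7) = 0.8929
  δ = (-6 - (-1)·1.0000 - (1)·-0.2500 - (-2)·0.8929) / (6) = -0.4940
Iteration 2:
  α = (8 - (1)·-0.2500 - (-3)·0.8929 - (2)·-0.4940) / (8) = 1.4896
  β = (0 - (-3)·1.4896 - (-4)·0.8929 - (-4)·-0.4940) / (-12) = -0.5054
  γ = (5 - (-1)·1.4896 - (1)·-0.5054 - (-4)·-0.4940) / (7) = 0.7170
  δ = (-6 - (-1)·1.4896 - (1)·-0.5054 - (-2)·0.7170) / (6) = -0.4285

(1.4896, -0.5054, 0.7170, -0.4285)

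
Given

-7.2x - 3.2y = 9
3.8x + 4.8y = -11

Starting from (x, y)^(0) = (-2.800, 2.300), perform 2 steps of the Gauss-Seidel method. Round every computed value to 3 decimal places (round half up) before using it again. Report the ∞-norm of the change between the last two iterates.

1.241

Iteration 1:
  x = (9 - (-3.2)·2.300) / (-7.2) = -2.272
  y = (-11 - (3.8)·-2.272) / (4.8) = -0.493
Iteration 2:
  x = (9 - (-3.2)·-0.493) / (-7.2) = -1.031
  y = (-11 - (3.8)·-1.031) / (4.8) = -1.475
Change: (1.241, -0.982) → max |·| = 1.241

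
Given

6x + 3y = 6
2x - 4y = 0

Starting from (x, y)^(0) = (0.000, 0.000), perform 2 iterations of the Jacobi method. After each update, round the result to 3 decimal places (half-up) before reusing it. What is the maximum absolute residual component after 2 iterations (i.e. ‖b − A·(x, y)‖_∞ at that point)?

Iteration 1:
  x = (6 - (3)·0.000) / (6) = 1.000
  y = (0 - (2)·0.000) / (-4) = 0.000
Iteration 2:
  x = (6 - (3)·0.000) / (6) = 1.000
  y = (0 - (2)·1.000) / (-4) = 0.500
Residual b − A·x = (-1.500, 0.000); ∞-norm = 1.500

1.500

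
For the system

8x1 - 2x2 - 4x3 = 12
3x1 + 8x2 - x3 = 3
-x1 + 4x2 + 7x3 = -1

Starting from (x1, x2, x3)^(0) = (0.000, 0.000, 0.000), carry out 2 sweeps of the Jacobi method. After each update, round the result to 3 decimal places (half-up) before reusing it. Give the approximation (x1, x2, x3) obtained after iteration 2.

(1.522, -0.205, -0.143)

Iteration 1:
  x1 = (12 - (-2)·0.000 - (-4)·0.000) / (8) = 1.500
  x2 = (3 - (3)·0.000 - (-1)·0.000) / (8) = 0.375
  x3 = (-1 - (-1)·0.000 - (4)·0.000) / (7) = -0.143
Iteration 2:
  x1 = (12 - (-2)·0.375 - (-4)·-0.143) / (8) = 1.522
  x2 = (3 - (3)·1.500 - (-1)·-0.143) / (8) = -0.205
  x3 = (-1 - (-1)·1.500 - (4)·0.375) / (7) = -0.143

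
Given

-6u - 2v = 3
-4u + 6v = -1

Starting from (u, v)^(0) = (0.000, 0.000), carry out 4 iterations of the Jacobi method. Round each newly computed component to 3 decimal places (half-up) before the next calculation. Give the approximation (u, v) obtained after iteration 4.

(-0.346, -0.389)

Iteration 1:
  u = (3 - (-2)·0.000) / (-6) = -0.500
  v = (-1 - (-4)·0.000) / (6) = -0.167
Iteration 2:
  u = (3 - (-2)·-0.167) / (-6) = -0.444
  v = (-1 - (-4)·-0.500) / (6) = -0.500
Iteration 3:
  u = (3 - (-2)·-0.500) / (-6) = -0.333
  v = (-1 - (-4)·-0.444) / (6) = -0.463
Iteration 4:
  u = (3 - (-2)·-0.463) / (-6) = -0.346
  v = (-1 - (-4)·-0.333) / (6) = -0.389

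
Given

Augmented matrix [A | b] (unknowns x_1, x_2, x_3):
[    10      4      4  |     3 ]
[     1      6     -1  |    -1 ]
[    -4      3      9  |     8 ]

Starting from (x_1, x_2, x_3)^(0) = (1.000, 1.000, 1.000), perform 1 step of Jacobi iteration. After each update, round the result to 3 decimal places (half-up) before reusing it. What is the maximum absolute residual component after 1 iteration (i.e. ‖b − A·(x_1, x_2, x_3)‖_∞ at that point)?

Iteration 1:
  x_1 = (3 - (4)·1.000 - (4)·1.000) / (10) = -0.500
  x_2 = (-1 - (1)·1.000 - (-1)·1.000) / (6) = -0.167
  x_3 = (8 - (-4)·1.000 - (3)·1.000) / (9) = 1.000
Residual b − A·x = (4.668, 1.502, -2.499); ∞-norm = 4.668

4.668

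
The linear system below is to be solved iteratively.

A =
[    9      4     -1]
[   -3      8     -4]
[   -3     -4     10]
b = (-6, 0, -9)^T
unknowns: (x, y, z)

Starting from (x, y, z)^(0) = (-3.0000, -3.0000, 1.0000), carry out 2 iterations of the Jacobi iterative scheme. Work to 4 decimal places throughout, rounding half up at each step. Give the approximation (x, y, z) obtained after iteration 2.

Iteration 1:
  x = (-6 - (4)·-3.0000 - (-1)·1.0000) / (9) = 0.7778
  y = (0 - (-3)·-3.0000 - (-4)·1.0000) / (8) = -0.6250
  z = (-9 - (-3)·-3.0000 - (-4)·-3.0000) / (10) = -3.0000
Iteration 2:
  x = (-6 - (4)·-0.6250 - (-1)·-3.0000) / (9) = -0.7222
  y = (0 - (-3)·0.7778 - (-4)·-3.0000) / (8) = -1.2083
  z = (-9 - (-3)·0.7778 - (-4)·-0.6250) / (10) = -0.9167

(-0.7222, -1.2083, -0.9167)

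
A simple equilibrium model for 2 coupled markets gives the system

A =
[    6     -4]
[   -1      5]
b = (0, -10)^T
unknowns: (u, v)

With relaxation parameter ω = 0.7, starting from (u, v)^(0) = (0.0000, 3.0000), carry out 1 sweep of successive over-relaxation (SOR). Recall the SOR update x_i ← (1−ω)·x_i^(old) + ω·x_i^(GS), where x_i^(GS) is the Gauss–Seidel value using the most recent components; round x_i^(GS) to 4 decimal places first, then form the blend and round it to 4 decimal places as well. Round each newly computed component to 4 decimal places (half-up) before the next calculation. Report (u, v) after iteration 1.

(1.4000, -0.3040)

Iteration 1:
  u: GS value = (0 - (-4)·3.0000) / (6) = 2.0000;  u ← (1−ω)·0.0000 + ω·2.0000 = 1.4000
  v: GS value = (-10 - (-1)·1.4000) / (5) = -1.7200;  v ← (1−ω)·3.0000 + ω·-1.7200 = -0.3040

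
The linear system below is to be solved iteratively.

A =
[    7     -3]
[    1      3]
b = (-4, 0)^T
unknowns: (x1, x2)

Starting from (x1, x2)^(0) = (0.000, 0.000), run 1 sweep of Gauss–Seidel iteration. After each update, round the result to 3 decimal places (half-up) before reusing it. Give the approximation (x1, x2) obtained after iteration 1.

Iteration 1:
  x1 = (-4 - (-3)·0.000) / (7) = -0.571
  x2 = (0 - (1)·-0.571) / (3) = 0.190

(-0.571, 0.190)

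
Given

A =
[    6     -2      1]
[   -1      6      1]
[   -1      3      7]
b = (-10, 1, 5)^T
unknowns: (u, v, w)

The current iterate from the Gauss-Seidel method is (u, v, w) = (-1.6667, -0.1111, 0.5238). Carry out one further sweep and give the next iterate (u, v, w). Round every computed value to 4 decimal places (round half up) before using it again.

(-1.7910, -0.2191, 0.5523)

One sweep:
  u = (-10 - (-2)·-0.1111 - (1)·0.5238) / (6) = -1.7910
  v = (1 - (-1)·-1.7910 - (1)·0.5238) / (6) = -0.2191
  w = (5 - (-1)·-1.7910 - (3)·-0.2191) / (7) = 0.5523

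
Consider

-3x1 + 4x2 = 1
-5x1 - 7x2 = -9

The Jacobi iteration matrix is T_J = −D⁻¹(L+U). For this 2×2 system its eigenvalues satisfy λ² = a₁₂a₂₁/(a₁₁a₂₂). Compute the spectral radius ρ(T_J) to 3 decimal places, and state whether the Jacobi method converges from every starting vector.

0.976

a₁₂a₂₁/(a₁₁a₂₂) = (4)·(-5) / ((-3)·(-7)) = -0.952381
ρ = √|-0.952381| = √0.952381 = 0.976
ρ < 1, so Jacobi converges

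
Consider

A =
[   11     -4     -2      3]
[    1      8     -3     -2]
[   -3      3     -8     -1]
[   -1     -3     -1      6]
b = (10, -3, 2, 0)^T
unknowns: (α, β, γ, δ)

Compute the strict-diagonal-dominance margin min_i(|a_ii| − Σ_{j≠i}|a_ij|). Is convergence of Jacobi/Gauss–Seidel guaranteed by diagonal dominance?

row 1: |11| − (4+2+3) = 2
row 2: |8| − (1+3+2) = 2
row 3: |-8| − (3+3+1) = 1
row 4: |6| − (1+3+1) = 1
minimum over rows = 1 → strictly diagonally dominant (convergence guaranteed)

1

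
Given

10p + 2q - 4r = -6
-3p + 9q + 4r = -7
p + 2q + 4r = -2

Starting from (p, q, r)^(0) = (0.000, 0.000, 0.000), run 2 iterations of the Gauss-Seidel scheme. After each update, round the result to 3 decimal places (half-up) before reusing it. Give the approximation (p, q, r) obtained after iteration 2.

(-0.349, -0.956, 0.065)

Iteration 1:
  p = (-6 - (2)·0.000 - (-4)·0.000) / (10) = -0.600
  q = (-7 - (-3)·-0.600 - (4)·0.000) / (9) = -0.978
  r = (-2 - (1)·-0.600 - (2)·-0.978) / (4) = 0.139
Iteration 2:
  p = (-6 - (2)·-0.978 - (-4)·0.139) / (10) = -0.349
  q = (-7 - (-3)·-0.349 - (4)·0.139) / (9) = -0.956
  r = (-2 - (1)·-0.349 - (2)·-0.956) / (4) = 0.065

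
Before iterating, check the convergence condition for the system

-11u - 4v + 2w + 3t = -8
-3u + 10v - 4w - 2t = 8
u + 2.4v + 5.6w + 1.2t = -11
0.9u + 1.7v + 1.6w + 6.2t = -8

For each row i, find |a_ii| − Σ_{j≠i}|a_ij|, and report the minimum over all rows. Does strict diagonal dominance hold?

1

row 1: |-11| − (4+2+3) = 2
row 2: |10| − (3+4+2) = 1
row 3: |5.6| − (1+2.4+1.2) = 1
row 4: |6.2| − (0.9+1.7+1.6) = 2
minimum over rows = 1 → strictly diagonally dominant (convergence guaranteed)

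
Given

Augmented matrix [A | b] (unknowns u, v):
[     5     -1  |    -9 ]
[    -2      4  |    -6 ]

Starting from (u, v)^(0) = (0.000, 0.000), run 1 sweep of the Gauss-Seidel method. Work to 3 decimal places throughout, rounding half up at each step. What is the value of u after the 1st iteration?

Iteration 1:
  u = (-9 - (-1)·0.000) / (5) = -1.800
  v = (-6 - (-2)·-1.800) / (4) = -2.400

-1.800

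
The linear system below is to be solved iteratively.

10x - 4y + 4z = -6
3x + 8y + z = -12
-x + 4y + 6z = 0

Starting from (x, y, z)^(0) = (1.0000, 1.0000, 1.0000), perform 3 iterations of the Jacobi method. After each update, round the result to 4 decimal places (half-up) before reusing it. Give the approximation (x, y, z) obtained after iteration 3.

(-1.5783, -1.2042, 0.6083)

Iteration 1:
  x = (-6 - (-4)·1.0000 - (4)·1.0000) / (10) = -0.6000
  y = (-12 - (3)·1.0000 - (1)·1.0000) / (8) = -2.0000
  z = (0 - (-1)·1.0000 - (4)·1.0000) / (6) = -0.5000
Iteration 2:
  x = (-6 - (-4)·-2.0000 - (4)·-0.5000) / (10) = -1.2000
  y = (-12 - (3)·-0.6000 - (1)·-0.5000) / (8) = -1.2125
  z = (0 - (-1)·-0.6000 - (4)·-2.0000) / (6) = 1.2333
Iteration 3:
  x = (-6 - (-4)·-1.2125 - (4)·1.2333) / (10) = -1.5783
  y = (-12 - (3)·-1.2000 - (1)·1.2333) / (8) = -1.2042
  z = (0 - (-1)·-1.2000 - (4)·-1.2125) / (6) = 0.6083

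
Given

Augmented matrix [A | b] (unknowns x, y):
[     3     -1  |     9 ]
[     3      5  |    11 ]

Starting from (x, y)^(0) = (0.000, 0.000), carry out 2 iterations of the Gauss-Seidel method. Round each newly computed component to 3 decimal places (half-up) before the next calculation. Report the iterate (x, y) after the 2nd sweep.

Iteration 1:
  x = (9 - (-1)·0.000) / (3) = 3.000
  y = (11 - (3)·3.000) / (5) = 0.400
Iteration 2:
  x = (9 - (-1)·0.400) / (3) = 3.133
  y = (11 - (3)·3.133) / (5) = 0.320

(3.133, 0.320)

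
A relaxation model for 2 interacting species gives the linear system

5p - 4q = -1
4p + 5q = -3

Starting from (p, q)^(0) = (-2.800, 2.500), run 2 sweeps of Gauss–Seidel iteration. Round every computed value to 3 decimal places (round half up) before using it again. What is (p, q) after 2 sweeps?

Iteration 1:
  p = (-1 - (-4)·2.500) / (5) = 1.800
  q = (-3 - (4)·1.800) / (5) = -2.040
Iteration 2:
  p = (-1 - (-4)·-2.040) / (5) = -1.832
  q = (-3 - (4)·-1.832) / (5) = 0.866

(-1.832, 0.866)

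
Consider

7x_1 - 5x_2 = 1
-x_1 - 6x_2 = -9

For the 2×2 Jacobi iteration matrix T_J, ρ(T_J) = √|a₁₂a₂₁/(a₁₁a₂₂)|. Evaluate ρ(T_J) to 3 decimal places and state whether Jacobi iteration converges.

a₁₂a₂₁/(a₁₁a₂₂) = (-5)·(-1) / ((7)·(-6)) = -0.119048
ρ = √|-0.119048| = √0.119048 = 0.345
ρ < 1, so Jacobi converges

0.345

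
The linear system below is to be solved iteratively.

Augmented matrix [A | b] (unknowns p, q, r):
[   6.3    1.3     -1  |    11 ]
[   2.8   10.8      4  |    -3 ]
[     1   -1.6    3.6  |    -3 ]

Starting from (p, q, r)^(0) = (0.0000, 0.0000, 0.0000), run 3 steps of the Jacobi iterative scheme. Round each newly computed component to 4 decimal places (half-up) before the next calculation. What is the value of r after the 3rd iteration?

-1.4850

Iteration 1:
  p = (11 - (1.3)·0.0000 - (-1)·0.0000) / (6.3) = 1.7460
  q = (-3 - (2.8)·0.0000 - (4)·0.0000) / (10.8) = -0.2778
  r = (-3 - (1)·0.0000 - (-1.6)·0.0000) / (3.6) = -0.8333
Iteration 2:
  p = (11 - (1.3)·-0.2778 - (-1)·-0.8333) / (6.3) = 1.6711
  q = (-3 - (2.8)·1.7460 - (4)·-0.8333) / (10.8) = -0.4218
  r = (-3 - (1)·1.7460 - (-1.6)·-0.2778) / (3.6) = -1.4418
Iteration 3:
  p = (11 - (1.3)·-0.4218 - (-1)·-1.4418) / (6.3) = 1.6042
  q = (-3 - (2.8)·1.6711 - (4)·-1.4418) / (10.8) = -0.1770
  r = (-3 - (1)·1.6711 - (-1.6)·-0.4218) / (3.6) = -1.4850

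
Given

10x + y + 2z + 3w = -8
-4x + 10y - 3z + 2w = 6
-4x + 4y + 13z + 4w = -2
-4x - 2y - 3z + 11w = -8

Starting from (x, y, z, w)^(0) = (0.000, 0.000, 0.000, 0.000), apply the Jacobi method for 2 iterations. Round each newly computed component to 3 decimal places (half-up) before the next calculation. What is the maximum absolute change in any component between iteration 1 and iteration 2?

0.224

Iteration 1:
  x = (-8 - (1)·0.000 - (2)·0.000 - (3)·0.000) / (10) = -0.800
  y = (6 - (-4)·0.000 - (-3)·0.000 - (2)·0.000) / (10) = 0.600
  z = (-2 - (-4)·0.000 - (4)·0.000 - (4)·0.000) / (13) = -0.154
  w = (-8 - (-4)·0.000 - (-2)·0.000 - (-3)·0.000) / (11) = -0.727
Iteration 2:
  x = (-8 - (1)·0.600 - (2)·-0.154 - (3)·-0.727) / (10) = -0.611
  y = (6 - (-4)·-0.800 - (-3)·-0.154 - (2)·-0.727) / (10) = 0.379
  z = (-2 - (-4)·-0.800 - (4)·0.600 - (4)·-0.727) / (13) = -0.361
  w = (-8 - (-4)·-0.800 - (-2)·0.600 - (-3)·-0.154) / (11) = -0.951
Change: (0.189, -0.221, -0.207, -0.224) → max |·| = 0.224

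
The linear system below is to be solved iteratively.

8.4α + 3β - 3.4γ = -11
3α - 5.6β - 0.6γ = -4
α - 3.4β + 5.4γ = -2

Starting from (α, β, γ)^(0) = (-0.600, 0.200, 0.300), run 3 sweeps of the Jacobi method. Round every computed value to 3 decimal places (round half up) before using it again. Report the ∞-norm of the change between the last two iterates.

Iteration 1:
  α = (-11 - (3)·0.200 - (-3.4)·0.300) / (8.4) = -1.260
  β = (-4 - (3)·-0.600 - (-0.6)·0.300) / (-5.6) = 0.361
  γ = (-2 - (1)·-0.600 - (-3.4)·0.200) / (5.4) = -0.133
Iteration 2:
  α = (-11 - (3)·0.361 - (-3.4)·-0.133) / (8.4) = -1.492
  β = (-4 - (3)·-1.260 - (-0.6)·-0.133) / (-5.6) = 0.054
  γ = (-2 - (1)·-1.260 - (-3.4)·0.361) / (5.4) = 0.090
Iteration 3:
  α = (-11 - (3)·0.054 - (-3.4)·0.090) / (8.4) = -1.292
  β = (-4 - (3)·-1.492 - (-0.6)·0.090) / (-5.6) = -0.095
  γ = (-2 - (1)·-1.492 - (-3.4)·0.054) / (5.4) = -0.060
Change: (0.200, -0.149, -0.150) → max |·| = 0.200

0.200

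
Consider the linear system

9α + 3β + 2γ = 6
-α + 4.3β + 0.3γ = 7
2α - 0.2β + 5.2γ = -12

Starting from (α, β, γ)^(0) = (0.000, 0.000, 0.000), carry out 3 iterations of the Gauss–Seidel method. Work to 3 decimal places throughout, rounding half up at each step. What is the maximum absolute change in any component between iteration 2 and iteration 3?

Iteration 1:
  α = (6 - (3)·0.000 - (2)·0.000) / (9) = 0.667
  β = (7 - (-1)·0.667 - (0.3)·0.000) / (4.3) = 1.783
  γ = (-12 - (2)·0.667 - (-0.2)·1.783) / (5.2) = -2.496
Iteration 2:
  α = (6 - (3)·1.783 - (2)·-2.496) / (9) = 0.627
  β = (7 - (-1)·0.627 - (0.3)·-2.496) / (4.3) = 1.948
  γ = (-12 - (2)·0.627 - (-0.2)·1.948) / (5.2) = -2.474
Iteration 3:
  α = (6 - (3)·1.948 - (2)·-2.474) / (9) = 0.567
  β = (7 - (-1)·0.567 - (0.3)·-2.474) / (4.3) = 1.932
  γ = (-12 - (2)·0.567 - (-0.2)·1.932) / (5.2) = -2.451
Change: (-0.060, -0.016, 0.023) → max |·| = 0.060

0.060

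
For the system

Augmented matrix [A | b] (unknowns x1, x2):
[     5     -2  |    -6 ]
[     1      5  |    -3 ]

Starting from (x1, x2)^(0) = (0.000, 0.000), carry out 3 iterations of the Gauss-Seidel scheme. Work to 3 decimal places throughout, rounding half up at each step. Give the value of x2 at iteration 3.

-0.334

Iteration 1:
  x1 = (-6 - (-2)·0.000) / (5) = -1.200
  x2 = (-3 - (1)·-1.200) / (5) = -0.360
Iteration 2:
  x1 = (-6 - (-2)·-0.360) / (5) = -1.344
  x2 = (-3 - (1)·-1.344) / (5) = -0.331
Iteration 3:
  x1 = (-6 - (-2)·-0.331) / (5) = -1.332
  x2 = (-3 - (1)·-1.332) / (5) = -0.334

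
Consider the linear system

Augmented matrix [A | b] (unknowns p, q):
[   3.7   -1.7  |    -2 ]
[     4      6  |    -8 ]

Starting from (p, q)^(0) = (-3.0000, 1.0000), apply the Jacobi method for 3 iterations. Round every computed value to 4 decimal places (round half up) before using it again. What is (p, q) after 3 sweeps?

Iteration 1:
  p = (-2 - (-1.7)·1.0000) / (3.7) = -0.0811
  q = (-8 - (4)·-3.0000) / (6) = 0.6667
Iteration 2:
  p = (-2 - (-1.7)·0.6667) / (3.7) = -0.2342
  q = (-8 - (4)·-0.0811) / (6) = -1.2793
Iteration 3:
  p = (-2 - (-1.7)·-1.2793) / (3.7) = -1.1283
  q = (-8 - (4)·-0.2342) / (6) = -1.1772

(-1.1283, -1.1772)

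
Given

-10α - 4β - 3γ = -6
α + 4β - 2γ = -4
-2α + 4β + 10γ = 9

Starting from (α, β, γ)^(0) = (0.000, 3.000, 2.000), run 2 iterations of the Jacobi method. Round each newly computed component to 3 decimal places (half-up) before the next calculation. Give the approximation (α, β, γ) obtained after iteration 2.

(0.690, -0.850, 0.660)

Iteration 1:
  α = (-6 - (-4)·3.000 - (-3)·2.000) / (-10) = -1.200
  β = (-4 - (1)·0.000 - (-2)·2.000) / (4) = 0.000
  γ = (9 - (-2)·0.000 - (4)·3.000) / (10) = -0.300
Iteration 2:
  α = (-6 - (-4)·0.000 - (-3)·-0.300) / (-10) = 0.690
  β = (-4 - (1)·-1.200 - (-2)·-0.300) / (4) = -0.850
  γ = (9 - (-2)·-1.200 - (4)·0.000) / (10) = 0.660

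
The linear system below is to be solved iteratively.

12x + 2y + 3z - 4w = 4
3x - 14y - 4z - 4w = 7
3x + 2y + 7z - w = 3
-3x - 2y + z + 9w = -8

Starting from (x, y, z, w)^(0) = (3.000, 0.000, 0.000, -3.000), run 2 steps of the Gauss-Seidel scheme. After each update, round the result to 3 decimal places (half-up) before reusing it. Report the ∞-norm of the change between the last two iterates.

0.545

Iteration 1:
  x = (4 - (2)·0.000 - (3)·0.000 - (-4)·-3.000) / (12) = -0.667
  y = (7 - (3)·-0.667 - (-4)·0.000 - (-4)·-3.000) / (-14) = 0.214
  z = (3 - (3)·-0.667 - (2)·0.214 - (-1)·-3.000) / (7) = 0.225
  w = (-8 - (-3)·-0.667 - (-2)·0.214 - (1)·0.225) / (9) = -1.089
Iteration 2:
  x = (4 - (2)·0.214 - (3)·0.225 - (-4)·-1.089) / (12) = -0.122
  y = (7 - (3)·-0.122 - (-4)·0.225 - (-4)·-1.089) / (-14) = -0.279
  z = (3 - (3)·-0.122 - (2)·-0.279 - (-1)·-1.089) / (7) = 0.405
  w = (-8 - (-3)·-0.122 - (-2)·-0.279 - (1)·0.405) / (9) = -1.037
Change: (0.545, -0.493, 0.180, 0.052) → max |·| = 0.545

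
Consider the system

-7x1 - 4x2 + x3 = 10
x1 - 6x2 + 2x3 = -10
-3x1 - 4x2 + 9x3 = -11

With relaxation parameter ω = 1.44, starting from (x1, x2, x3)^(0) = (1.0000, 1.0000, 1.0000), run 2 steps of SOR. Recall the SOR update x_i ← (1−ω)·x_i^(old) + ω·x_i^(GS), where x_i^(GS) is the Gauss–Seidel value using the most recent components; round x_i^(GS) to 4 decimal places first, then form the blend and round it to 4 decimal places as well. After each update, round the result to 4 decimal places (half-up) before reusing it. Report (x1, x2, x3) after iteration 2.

Iteration 1:
  x1: GS value = (10 - (-4)·1.0000 - (1)·1.0000) / (-7) = -1.8571;  x1 ← (1−ω)·1.0000 + ω·-1.8571 = -3.1142
  x2: GS value = (-10 - (1)·-3.1142 - (2)·1.0000) / (-6) = 1.4810;  x2 ← (1−ω)·1.0000 + ω·1.4810 = 1.6926
  x3: GS value = (-11 - (-3)·-3.1142 - (-4)·1.6926) / (9) = -1.5080;  x3 ← (1−ω)·1.0000 + ω·-1.5080 = -2.6115
Iteration 2:
  x1: GS value = (10 - (-4)·1.6926 - (1)·-2.6115) / (-7) = -2.7688;  x1 ← (1−ω)·-3.1142 + ω·-2.7688 = -2.6168
  x2: GS value = (-10 - (1)·-2.6168 - (2)·-2.6115) / (-6) = 0.3600;  x2 ← (1−ω)·1.6926 + ω·0.3600 = -0.2263
  x3: GS value = (-11 - (-3)·-2.6168 - (-4)·-0.2263) / (9) = -2.1951;  x3 ← (1−ω)·-2.6115 + ω·-2.1951 = -2.0119

(-2.6168, -0.2263, -2.0119)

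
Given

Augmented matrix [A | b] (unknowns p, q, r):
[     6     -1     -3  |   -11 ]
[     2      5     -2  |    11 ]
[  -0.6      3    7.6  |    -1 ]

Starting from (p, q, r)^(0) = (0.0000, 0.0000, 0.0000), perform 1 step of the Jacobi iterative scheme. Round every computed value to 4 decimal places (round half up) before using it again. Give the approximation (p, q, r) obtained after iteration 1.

(-1.8333, 2.2000, -0.1316)

Iteration 1:
  p = (-11 - (-1)·0.0000 - (-3)·0.0000) / (6) = -1.8333
  q = (11 - (2)·0.0000 - (-2)·0.0000) / (5) = 2.2000
  r = (-1 - (-0.6)·0.0000 - (3)·0.0000) / (7.6) = -0.1316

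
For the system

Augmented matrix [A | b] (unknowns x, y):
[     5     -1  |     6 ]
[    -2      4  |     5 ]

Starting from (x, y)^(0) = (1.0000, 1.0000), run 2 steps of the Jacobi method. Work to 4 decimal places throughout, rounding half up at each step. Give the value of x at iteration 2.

1.5500

Iteration 1:
  x = (6 - (-1)·1.0000) / (5) = 1.4000
  y = (5 - (-2)·1.0000) / (4) = 1.7500
Iteration 2:
  x = (6 - (-1)·1.7500) / (5) = 1.5500
  y = (5 - (-2)·1.4000) / (4) = 1.9500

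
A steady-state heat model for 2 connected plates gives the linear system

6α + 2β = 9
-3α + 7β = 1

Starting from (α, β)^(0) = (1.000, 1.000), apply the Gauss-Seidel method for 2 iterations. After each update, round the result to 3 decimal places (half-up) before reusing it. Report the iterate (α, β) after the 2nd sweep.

Iteration 1:
  α = (9 - (2)·1.000) / (6) = 1.167
  β = (1 - (-3)·1.167) / (7) = 0.643
Iteration 2:
  α = (9 - (2)·0.643) / (6) = 1.286
  β = (1 - (-3)·1.286) / (7) = 0.694

(1.286, 0.694)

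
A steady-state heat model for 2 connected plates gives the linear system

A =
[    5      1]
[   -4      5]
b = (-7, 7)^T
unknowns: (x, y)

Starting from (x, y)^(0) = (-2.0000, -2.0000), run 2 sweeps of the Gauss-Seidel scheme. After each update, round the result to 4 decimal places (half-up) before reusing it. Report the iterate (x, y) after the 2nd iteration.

Iteration 1:
  x = (-7 - (1)·-2.0000) / (5) = -1.0000
  y = (7 - (-4)·-1.0000) / (5) = 0.6000
Iteration 2:
  x = (-7 - (1)·0.6000) / (5) = -1.5200
  y = (7 - (-4)·-1.5200) / (5) = 0.1840

(-1.5200, 0.1840)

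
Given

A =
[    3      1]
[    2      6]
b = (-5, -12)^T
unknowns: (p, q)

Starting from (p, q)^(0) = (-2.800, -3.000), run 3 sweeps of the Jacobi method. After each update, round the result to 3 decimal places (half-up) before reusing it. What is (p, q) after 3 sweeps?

(-1.074, -1.563)

Iteration 1:
  p = (-5 - (1)·-3.000) / (3) = -0.667
  q = (-12 - (2)·-2.800) / (6) = -1.067
Iteration 2:
  p = (-5 - (1)·-1.067) / (3) = -1.311
  q = (-12 - (2)·-0.667) / (6) = -1.778
Iteration 3:
  p = (-5 - (1)·-1.778) / (3) = -1.074
  q = (-12 - (2)·-1.311) / (6) = -1.563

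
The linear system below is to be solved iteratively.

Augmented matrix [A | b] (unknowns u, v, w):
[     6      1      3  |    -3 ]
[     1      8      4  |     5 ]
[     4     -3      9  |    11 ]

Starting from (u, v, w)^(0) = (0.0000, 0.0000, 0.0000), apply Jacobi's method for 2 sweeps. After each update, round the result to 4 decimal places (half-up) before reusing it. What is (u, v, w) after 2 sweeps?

(-1.2153, 0.0764, 1.6528)

Iteration 1:
  u = (-3 - (1)·0.0000 - (3)·0.0000) / (6) = -0.5000
  v = (5 - (1)·0.0000 - (4)·0.0000) / (8) = 0.6250
  w = (11 - (4)·0.0000 - (-3)·0.0000) / (9) = 1.2222
Iteration 2:
  u = (-3 - (1)·0.6250 - (3)·1.2222) / (6) = -1.2153
  v = (5 - (1)·-0.5000 - (4)·1.2222) / (8) = 0.0764
  w = (11 - (4)·-0.5000 - (-3)·0.6250) / (9) = 1.6528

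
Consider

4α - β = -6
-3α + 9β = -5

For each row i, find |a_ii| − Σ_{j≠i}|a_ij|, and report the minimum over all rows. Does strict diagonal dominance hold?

3

row 1: |4| − (1) = 3
row 2: |9| − (3) = 6
minimum over rows = 3 → strictly diagonally dominant (convergence guaranteed)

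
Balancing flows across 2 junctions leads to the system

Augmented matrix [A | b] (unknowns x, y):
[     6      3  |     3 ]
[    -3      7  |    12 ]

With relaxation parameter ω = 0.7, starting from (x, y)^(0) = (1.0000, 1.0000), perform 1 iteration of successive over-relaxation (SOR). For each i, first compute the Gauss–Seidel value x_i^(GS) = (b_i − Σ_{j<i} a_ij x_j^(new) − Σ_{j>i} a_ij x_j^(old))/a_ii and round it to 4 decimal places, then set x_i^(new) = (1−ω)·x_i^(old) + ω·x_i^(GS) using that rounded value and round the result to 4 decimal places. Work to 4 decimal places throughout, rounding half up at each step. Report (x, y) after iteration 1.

(0.3000, 1.5900)

Iteration 1:
  x: GS value = (3 - (3)·1.0000) / (6) = 0.0000;  x ← (1−ω)·1.0000 + ω·0.0000 = 0.3000
  y: GS value = (12 - (-3)·0.3000) / (7) = 1.8429;  y ← (1−ω)·1.0000 + ω·1.8429 = 1.5900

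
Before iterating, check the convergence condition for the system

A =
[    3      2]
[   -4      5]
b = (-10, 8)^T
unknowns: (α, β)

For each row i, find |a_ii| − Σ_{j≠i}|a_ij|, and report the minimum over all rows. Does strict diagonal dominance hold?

1

row 1: |3| − (2) = 1
row 2: |5| − (4) = 1
minimum over rows = 1 → strictly diagonally dominant (convergence guaranteed)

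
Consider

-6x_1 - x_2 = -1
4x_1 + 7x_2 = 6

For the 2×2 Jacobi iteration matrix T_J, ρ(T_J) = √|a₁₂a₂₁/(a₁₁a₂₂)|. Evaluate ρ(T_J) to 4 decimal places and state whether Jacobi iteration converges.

a₁₂a₂₁/(a₁₁a₂₂) = (-1)·(4) / ((-6)·(7)) = 0.095238
ρ = √|0.095238| = √0.095238 = 0.3086
ρ < 1, so Jacobi converges

0.3086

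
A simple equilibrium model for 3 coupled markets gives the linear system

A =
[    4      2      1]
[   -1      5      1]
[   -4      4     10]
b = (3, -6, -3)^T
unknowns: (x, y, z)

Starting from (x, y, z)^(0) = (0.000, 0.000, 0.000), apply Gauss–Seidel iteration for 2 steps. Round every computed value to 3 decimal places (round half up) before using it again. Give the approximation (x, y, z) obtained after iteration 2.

Iteration 1:
  x = (3 - (2)·0.000 - (1)·0.000) / (4) = 0.750
  y = (-6 - (-1)·0.750 - (1)·0.000) / (5) = -1.050
  z = (-3 - (-4)·0.750 - (4)·-1.050) / (10) = 0.420
Iteration 2:
  x = (3 - (2)·-1.050 - (1)·0.420) / (4) = 1.170
  y = (-6 - (-1)·1.170 - (1)·0.420) / (5) = -1.050
  z = (-3 - (-4)·1.170 - (4)·-1.050) / (10) = 0.588

(1.170, -1.050, 0.588)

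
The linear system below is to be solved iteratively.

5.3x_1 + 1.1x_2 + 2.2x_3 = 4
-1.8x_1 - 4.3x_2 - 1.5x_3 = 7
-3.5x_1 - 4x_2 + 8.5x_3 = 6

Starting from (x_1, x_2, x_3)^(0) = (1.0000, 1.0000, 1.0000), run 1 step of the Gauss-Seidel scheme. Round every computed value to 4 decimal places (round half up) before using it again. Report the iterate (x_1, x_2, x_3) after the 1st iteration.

(0.1321, -2.0320, -0.1960)

Iteration 1:
  x_1 = (4 - (1.1)·1.0000 - (2.2)·1.0000) / (5.3) = 0.1321
  x_2 = (7 - (-1.8)·0.1321 - (-1.5)·1.0000) / (-4.3) = -2.0320
  x_3 = (6 - (-3.5)·0.1321 - (-4)·-2.0320) / (8.5) = -0.1960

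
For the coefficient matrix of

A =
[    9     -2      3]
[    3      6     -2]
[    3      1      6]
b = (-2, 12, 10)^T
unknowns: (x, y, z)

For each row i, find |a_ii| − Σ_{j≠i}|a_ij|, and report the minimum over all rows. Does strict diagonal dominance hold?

row 1: |9| − (2+3) = 4
row 2: |6| − (3+2) = 1
row 3: |6| − (3+1) = 2
minimum over rows = 1 → strictly diagonally dominant (convergence guaranteed)

1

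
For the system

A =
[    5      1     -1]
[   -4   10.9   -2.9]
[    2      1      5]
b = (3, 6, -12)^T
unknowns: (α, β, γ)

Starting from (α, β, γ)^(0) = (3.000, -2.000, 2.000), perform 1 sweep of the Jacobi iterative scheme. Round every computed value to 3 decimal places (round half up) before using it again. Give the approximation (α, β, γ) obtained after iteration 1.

Iteration 1:
  α = (3 - (1)·-2.000 - (-1)·2.000) / (5) = 1.400
  β = (6 - (-4)·3.000 - (-2.9)·2.000) / (10.9) = 2.183
  γ = (-12 - (2)·3.000 - (1)·-2.000) / (5) = -3.200

(1.400, 2.183, -3.200)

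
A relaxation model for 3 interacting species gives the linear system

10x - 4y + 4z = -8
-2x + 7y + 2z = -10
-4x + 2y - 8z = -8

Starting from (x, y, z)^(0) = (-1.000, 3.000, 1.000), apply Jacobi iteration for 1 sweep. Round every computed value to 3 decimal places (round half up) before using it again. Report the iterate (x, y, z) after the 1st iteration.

Iteration 1:
  x = (-8 - (-4)·3.000 - (4)·1.000) / (10) = 0.000
  y = (-10 - (-2)·-1.000 - (2)·1.000) / (7) = -2.000
  z = (-8 - (-4)·-1.000 - (2)·3.000) / (-8) = 2.250

(0.000, -2.000, 2.250)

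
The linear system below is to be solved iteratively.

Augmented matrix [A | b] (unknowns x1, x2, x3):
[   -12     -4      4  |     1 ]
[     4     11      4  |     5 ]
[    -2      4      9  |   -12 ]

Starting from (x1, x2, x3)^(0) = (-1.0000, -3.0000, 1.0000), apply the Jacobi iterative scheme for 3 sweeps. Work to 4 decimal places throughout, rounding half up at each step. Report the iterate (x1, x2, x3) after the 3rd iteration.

Iteration 1:
  x1 = (1 - (-4)·-3.0000 - (4)·1.0000) / (-12) = 1.2500
  x2 = (5 - (4)·-1.0000 - (4)·1.0000) / (11) = 0.4545
  x3 = (-12 - (-2)·-1.0000 - (4)·-3.0000) / (9) = -0.2222
Iteration 2:
  x1 = (1 - (-4)·0.4545 - (4)·-0.2222) / (-12) = -0.3089
  x2 = (5 - (4)·1.2500 - (4)·-0.2222) / (11) = 0.0808
  x3 = (-12 - (-2)·1.2500 - (4)·0.4545) / (9) = -1.2576
Iteration 3:
  x1 = (1 - (-4)·0.0808 - (4)·-1.2576) / (-12) = -0.5295
  x2 = (5 - (4)·-0.3089 - (4)·-1.2576) / (11) = 1.0242
  x3 = (-12 - (-2)·-0.3089 - (4)·0.0808) / (9) = -1.4379

(-0.5295, 1.0242, -1.4379)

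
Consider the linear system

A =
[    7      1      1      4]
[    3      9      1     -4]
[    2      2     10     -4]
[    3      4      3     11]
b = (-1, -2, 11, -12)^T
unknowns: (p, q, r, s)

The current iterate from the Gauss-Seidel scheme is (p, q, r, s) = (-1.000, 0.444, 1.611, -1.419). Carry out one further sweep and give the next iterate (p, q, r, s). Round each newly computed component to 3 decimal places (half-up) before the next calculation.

One sweep:
  p = (-1 - (1)·0.444 - (1)·1.611 - (4)·-1.419) / (7) = 0.374
  q = (-2 - (3)·0.374 - (1)·1.611 - (-4)·-1.419) / (9) = -1.157
  r = (11 - (2)·0.374 - (2)·-1.157 - (-4)·-1.419) / (10) = 0.689
  s = (-12 - (3)·0.374 - (4)·-1.157 - (3)·0.689) / (11) = -0.960

(0.374, -1.157, 0.689, -0.960)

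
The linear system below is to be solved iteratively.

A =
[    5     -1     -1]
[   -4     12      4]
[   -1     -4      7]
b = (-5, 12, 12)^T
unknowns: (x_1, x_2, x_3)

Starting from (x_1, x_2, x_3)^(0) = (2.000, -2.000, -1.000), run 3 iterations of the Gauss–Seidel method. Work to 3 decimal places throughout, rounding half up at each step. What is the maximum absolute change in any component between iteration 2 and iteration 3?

0.156

Iteration 1:
  x_1 = (-5 - (-1)·-2.000 - (-1)·-1.000) / (5) = -1.600
  x_2 = (12 - (-4)·-1.600 - (4)·-1.000) / (12) = 0.800
  x_3 = (12 - (-1)·-1.600 - (-4)·0.800) / (7) = 1.943
Iteration 2:
  x_1 = (-5 - (-1)·0.800 - (-1)·1.943) / (5) = -0.451
  x_2 = (12 - (-4)·-0.451 - (4)·1.943) / (12) = 0.202
  x_3 = (12 - (-1)·-0.451 - (-4)·0.202) / (7) = 1.765
Iteration 3:
  x_1 = (-5 - (-1)·0.202 - (-1)·1.765) / (5) = -0.607
  x_2 = (12 - (-4)·-0.607 - (4)·1.765) / (12) = 0.209
  x_3 = (12 - (-1)·-0.607 - (-4)·0.209) / (7) = 1.747
Change: (-0.156, 0.007, -0.018) → max |·| = 0.156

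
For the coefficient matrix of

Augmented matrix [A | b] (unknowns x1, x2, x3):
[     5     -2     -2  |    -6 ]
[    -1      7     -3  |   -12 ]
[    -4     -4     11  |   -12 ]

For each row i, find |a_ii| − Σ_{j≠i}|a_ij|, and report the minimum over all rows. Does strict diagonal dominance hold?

row 1: |5| − (2+2) = 1
row 2: |7| − (1+3) = 3
row 3: |11| − (4+4) = 3
minimum over rows = 1 → strictly diagonally dominant (convergence guaranteed)

1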